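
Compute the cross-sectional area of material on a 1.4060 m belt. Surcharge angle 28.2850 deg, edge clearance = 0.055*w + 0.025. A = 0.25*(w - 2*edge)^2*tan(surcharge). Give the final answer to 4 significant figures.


edge = 0.055*1.4060 + 0.025 = 0.10233 m
ew = 1.4060 - 2*0.10233 = 1.20134 m
A = 0.25 * 1.20134^2 * tan(28.2850 deg)
A = 0.1942 m^2


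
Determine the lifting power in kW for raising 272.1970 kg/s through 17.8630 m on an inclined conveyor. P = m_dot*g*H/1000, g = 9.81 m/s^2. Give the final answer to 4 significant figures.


P = 272.1970 * 9.81 * 17.8630 / 1000
P = 47.70 kW


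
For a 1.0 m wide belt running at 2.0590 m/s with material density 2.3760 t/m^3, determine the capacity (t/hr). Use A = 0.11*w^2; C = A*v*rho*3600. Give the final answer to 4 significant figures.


A = 0.11 * 1.0^2 = 0.11 m^2
C = 0.11 * 2.0590 * 2.3760 * 3600
C = 1937 t/hr


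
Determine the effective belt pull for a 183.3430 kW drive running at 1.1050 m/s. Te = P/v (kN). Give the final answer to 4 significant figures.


Te = P / v = 183.3430 / 1.1050
Te = 165.9 kN


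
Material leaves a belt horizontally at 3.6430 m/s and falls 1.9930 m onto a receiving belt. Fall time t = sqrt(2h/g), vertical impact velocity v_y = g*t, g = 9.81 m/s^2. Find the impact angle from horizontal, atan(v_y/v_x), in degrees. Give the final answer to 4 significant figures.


t = sqrt(2*1.9930/9.81) = 0.637432 s
v_y = 9.81 * 0.637432 = 6.25321 m/s
angle = atan(6.25321 / 3.6430) = 59.78 deg


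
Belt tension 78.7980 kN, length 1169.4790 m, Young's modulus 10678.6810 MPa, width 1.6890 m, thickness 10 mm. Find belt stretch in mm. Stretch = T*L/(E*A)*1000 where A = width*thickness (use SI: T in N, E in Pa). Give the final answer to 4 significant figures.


A = 1.6890 * 0.01 = 0.01689 m^2
Stretch = 78.7980*1000 * 1169.4790 / (10678.6810e6 * 0.01689) * 1000
Stretch = 510.9 mm


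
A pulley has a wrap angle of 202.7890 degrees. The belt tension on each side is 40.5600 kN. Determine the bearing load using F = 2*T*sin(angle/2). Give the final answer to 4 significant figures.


F = 2 * 40.5600 * sin(202.7890/2 deg)
F = 79.52 kN


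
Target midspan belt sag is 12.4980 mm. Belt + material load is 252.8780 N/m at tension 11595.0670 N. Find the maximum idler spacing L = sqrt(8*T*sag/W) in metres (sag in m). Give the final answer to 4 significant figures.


sag = 12.4980/1000 = 0.012498 m
L = sqrt(8 * 11595.0670 * 0.012498 / 252.8780)
L = 2.141 m


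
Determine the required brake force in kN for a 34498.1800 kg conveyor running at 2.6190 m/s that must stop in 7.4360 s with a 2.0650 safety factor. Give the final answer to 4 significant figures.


F = 34498.1800 * 2.6190 / 7.4360 * 2.0650 / 1000
F = 25.09 kN


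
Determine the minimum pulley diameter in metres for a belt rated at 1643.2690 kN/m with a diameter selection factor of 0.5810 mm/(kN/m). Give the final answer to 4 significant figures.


D = 1643.2690 * 0.5810 / 1000
D = 0.9547 m


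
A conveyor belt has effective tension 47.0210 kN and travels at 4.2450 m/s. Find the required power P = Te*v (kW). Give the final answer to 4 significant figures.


P = Te * v = 47.0210 * 4.2450
P = 199.6 kW


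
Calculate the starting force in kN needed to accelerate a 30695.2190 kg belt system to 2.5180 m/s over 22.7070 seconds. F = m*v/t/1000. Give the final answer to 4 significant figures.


F = 30695.2190 * 2.5180 / 22.7070 / 1000
F = 3.404 kN


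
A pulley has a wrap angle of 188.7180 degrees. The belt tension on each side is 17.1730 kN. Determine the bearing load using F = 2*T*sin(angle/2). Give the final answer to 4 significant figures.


F = 2 * 17.1730 * sin(188.7180/2 deg)
F = 34.25 kN


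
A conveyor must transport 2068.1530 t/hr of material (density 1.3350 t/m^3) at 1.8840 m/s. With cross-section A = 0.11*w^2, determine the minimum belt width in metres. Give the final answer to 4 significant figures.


A_req = 2068.1530 / (1.8840 * 1.3350 * 3600) = 0.228412 m^2
w = sqrt(0.228412 / 0.11)
w = 1.441 m


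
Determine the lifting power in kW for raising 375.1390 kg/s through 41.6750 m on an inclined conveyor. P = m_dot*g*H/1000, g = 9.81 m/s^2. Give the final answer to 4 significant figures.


P = 375.1390 * 9.81 * 41.6750 / 1000
P = 153.4 kW


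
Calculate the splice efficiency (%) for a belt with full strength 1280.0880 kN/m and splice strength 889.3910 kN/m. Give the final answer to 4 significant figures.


Eff = 889.3910 / 1280.0880 * 100
Eff = 69.48 %


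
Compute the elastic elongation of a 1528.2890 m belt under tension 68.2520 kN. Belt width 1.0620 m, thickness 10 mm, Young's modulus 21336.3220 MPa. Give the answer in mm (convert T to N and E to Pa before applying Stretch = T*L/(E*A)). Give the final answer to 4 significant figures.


A = 1.0620 * 0.01 = 0.01062 m^2
Stretch = 68.2520*1000 * 1528.2890 / (21336.3220e6 * 0.01062) * 1000
Stretch = 460.3 mm


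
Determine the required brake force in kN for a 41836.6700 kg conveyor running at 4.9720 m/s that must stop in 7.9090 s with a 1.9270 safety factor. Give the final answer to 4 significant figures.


F = 41836.6700 * 4.9720 / 7.9090 * 1.9270 / 1000
F = 50.68 kN


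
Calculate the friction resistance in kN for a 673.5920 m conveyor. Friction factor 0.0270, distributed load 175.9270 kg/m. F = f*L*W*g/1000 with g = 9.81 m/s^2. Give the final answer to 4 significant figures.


F = 0.0270 * 673.5920 * 175.9270 * 9.81 / 1000
F = 31.39 kN


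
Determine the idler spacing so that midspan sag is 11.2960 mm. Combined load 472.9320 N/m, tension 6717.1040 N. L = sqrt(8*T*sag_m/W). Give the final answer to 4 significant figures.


sag = 11.2960/1000 = 0.011296 m
L = sqrt(8 * 6717.1040 * 0.011296 / 472.9320)
L = 1.133 m


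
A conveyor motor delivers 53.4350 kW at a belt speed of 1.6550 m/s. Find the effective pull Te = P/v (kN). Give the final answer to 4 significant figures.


Te = P / v = 53.4350 / 1.6550
Te = 32.29 kN


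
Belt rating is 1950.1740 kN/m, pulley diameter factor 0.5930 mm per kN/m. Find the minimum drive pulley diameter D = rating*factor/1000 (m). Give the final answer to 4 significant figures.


D = 1950.1740 * 0.5930 / 1000
D = 1.156 m


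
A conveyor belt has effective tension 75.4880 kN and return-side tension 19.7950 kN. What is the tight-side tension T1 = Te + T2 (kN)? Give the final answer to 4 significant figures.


T1 = Te + T2 = 75.4880 + 19.7950
T1 = 95.28 kN


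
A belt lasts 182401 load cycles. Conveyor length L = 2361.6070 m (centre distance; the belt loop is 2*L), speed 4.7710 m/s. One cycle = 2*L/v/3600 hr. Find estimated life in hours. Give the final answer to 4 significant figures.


cycle_time = 2 * 2361.6070 / 4.7710 / 3600 = 0.274996 hr
life = 182401 * 0.274996 = 50160 hours


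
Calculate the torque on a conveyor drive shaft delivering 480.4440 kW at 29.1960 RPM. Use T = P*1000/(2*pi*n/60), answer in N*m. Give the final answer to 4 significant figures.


omega = 2*pi*29.1960/60 = 3.0574 rad/s
T = 480.4440*1000 / 3.0574
T = 157100 N*m


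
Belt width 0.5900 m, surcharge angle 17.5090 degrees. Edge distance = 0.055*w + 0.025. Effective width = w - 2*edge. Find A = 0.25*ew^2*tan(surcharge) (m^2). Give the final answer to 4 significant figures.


edge = 0.055*0.5900 + 0.025 = 0.05745 m
ew = 0.5900 - 2*0.05745 = 0.4751 m
A = 0.25 * 0.4751^2 * tan(17.5090 deg)
A = 0.01780 m^2


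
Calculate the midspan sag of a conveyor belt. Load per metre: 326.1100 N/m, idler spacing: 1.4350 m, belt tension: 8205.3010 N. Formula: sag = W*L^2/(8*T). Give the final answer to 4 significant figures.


sag = 326.1100 * 1.4350^2 / (8 * 8205.3010)
sag = 0.01023 m


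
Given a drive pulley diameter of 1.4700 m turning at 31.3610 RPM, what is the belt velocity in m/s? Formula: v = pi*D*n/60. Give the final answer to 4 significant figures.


v = pi * 1.4700 * 31.3610 / 60
v = 2.414 m/s


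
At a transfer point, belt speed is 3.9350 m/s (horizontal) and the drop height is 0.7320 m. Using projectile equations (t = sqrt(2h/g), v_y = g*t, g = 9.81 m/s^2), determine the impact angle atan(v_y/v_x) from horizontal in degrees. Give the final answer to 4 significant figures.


t = sqrt(2*0.7320/9.81) = 0.38631 s
v_y = 9.81 * 0.38631 = 3.7897 m/s
angle = atan(3.7897 / 3.9350) = 43.92 deg


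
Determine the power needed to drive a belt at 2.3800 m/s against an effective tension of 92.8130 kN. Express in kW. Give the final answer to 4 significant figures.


P = Te * v = 92.8130 * 2.3800
P = 220.9 kW


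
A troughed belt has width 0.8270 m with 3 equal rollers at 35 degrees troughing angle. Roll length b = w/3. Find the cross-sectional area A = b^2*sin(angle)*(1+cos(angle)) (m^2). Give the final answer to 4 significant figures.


b = 0.8270/3 = 0.275667 m
A = 0.275667^2 * sin(35 deg) * (1 + cos(35 deg))
A = 0.07929 m^2


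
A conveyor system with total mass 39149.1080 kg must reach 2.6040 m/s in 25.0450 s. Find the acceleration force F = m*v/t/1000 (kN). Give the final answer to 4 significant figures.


F = 39149.1080 * 2.6040 / 25.0450 / 1000
F = 4.070 kN


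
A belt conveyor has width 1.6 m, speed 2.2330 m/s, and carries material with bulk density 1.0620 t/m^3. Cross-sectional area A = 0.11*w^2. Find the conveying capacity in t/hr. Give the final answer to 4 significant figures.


A = 0.11 * 1.6^2 = 0.2816 m^2
C = 0.2816 * 2.2330 * 1.0620 * 3600
C = 2404 t/hr


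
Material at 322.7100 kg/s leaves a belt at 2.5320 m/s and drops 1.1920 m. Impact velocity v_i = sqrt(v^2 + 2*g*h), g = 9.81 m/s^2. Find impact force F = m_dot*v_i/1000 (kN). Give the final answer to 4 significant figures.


v_i = sqrt(2.5320^2 + 2*9.81*1.1920) = 5.45876 m/s
F = 322.7100 * 5.45876 / 1000
F = 1.762 kN


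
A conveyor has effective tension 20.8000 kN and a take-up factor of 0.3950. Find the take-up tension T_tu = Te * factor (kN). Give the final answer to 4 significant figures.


T_tu = 20.8000 * 0.3950
T_tu = 8.216 kN


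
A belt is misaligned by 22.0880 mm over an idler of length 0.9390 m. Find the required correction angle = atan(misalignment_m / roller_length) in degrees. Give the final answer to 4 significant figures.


misalign_m = 22.0880 / 1000 = 0.022088 m
angle = atan(0.022088 / 0.9390)
angle = 1.348 deg


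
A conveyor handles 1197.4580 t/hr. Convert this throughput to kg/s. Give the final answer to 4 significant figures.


m_dot = 1197.4580 * 1000 / 3600
m_dot = 332.6 kg/s


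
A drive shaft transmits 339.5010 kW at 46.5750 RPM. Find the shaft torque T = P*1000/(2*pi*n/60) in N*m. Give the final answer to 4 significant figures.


omega = 2*pi*46.5750/60 = 4.87732 rad/s
T = 339.5010*1000 / 4.87732
T = 69610 N*m


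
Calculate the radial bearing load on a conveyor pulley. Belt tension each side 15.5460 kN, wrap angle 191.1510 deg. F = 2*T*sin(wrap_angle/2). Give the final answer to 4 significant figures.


F = 2 * 15.5460 * sin(191.1510/2 deg)
F = 30.94 kN


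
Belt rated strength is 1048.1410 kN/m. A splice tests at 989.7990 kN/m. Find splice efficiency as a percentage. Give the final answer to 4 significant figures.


Eff = 989.7990 / 1048.1410 * 100
Eff = 94.43 %


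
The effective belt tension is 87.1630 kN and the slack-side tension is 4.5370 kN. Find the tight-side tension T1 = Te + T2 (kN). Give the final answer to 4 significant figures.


T1 = Te + T2 = 87.1630 + 4.5370
T1 = 91.70 kN


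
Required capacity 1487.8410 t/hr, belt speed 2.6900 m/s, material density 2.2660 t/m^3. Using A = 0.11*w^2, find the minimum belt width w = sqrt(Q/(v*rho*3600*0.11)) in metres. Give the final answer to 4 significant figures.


A_req = 1487.8410 / (2.6900 * 2.2660 * 3600) = 0.0678019 m^2
w = sqrt(0.0678019 / 0.11)
w = 0.7851 m


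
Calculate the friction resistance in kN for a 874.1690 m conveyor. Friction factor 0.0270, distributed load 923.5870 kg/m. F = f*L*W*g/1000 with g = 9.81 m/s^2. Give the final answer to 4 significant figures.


F = 0.0270 * 874.1690 * 923.5870 * 9.81 / 1000
F = 213.8 kN


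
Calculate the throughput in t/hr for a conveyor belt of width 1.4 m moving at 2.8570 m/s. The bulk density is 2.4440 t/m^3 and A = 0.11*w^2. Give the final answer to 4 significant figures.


A = 0.11 * 1.4^2 = 0.2156 m^2
C = 0.2156 * 2.8570 * 2.4440 * 3600
C = 5420 t/hr


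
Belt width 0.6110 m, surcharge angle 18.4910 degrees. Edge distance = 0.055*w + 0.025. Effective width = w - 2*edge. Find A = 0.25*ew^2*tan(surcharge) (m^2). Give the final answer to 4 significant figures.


edge = 0.055*0.6110 + 0.025 = 0.058605 m
ew = 0.6110 - 2*0.058605 = 0.49379 m
A = 0.25 * 0.49379^2 * tan(18.4910 deg)
A = 0.02039 m^2


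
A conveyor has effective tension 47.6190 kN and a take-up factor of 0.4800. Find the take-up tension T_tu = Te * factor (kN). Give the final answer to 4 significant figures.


T_tu = 47.6190 * 0.4800
T_tu = 22.86 kN


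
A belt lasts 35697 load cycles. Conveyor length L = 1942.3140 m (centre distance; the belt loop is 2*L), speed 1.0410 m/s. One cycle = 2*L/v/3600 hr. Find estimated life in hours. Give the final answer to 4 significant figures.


cycle_time = 2 * 1942.3140 / 1.0410 / 3600 = 1.03656 hr
life = 35697 * 1.03656 = 37000 hours


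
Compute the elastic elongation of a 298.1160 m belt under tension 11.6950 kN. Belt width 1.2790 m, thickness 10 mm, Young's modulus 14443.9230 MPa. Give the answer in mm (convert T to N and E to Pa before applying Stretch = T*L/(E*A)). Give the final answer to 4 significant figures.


A = 1.2790 * 0.01 = 0.01279 m^2
Stretch = 11.6950*1000 * 298.1160 / (14443.9230e6 * 0.01279) * 1000
Stretch = 18.87 mm


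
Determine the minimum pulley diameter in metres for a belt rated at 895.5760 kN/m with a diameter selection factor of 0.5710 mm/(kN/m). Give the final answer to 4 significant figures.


D = 895.5760 * 0.5710 / 1000
D = 0.5114 m


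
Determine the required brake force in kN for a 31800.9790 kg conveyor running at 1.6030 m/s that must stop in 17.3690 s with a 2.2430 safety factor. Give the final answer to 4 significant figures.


F = 31800.9790 * 1.6030 / 17.3690 * 2.2430 / 1000
F = 6.583 kN


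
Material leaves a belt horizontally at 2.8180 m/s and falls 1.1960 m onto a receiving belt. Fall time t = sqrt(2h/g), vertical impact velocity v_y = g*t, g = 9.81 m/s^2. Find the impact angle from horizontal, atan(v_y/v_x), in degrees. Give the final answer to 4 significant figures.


t = sqrt(2*1.1960/9.81) = 0.493794 s
v_y = 9.81 * 0.493794 = 4.84412 m/s
angle = atan(4.84412 / 2.8180) = 59.81 deg


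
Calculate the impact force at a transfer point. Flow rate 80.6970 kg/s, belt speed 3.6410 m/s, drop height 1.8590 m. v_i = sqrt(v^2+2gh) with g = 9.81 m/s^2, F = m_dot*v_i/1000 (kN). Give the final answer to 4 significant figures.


v_i = sqrt(3.6410^2 + 2*9.81*1.8590) = 7.05198 m/s
F = 80.6970 * 7.05198 / 1000
F = 0.5691 kN


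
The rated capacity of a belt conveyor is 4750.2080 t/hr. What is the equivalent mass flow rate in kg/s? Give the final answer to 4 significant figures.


m_dot = 4750.2080 * 1000 / 3600
m_dot = 1320 kg/s


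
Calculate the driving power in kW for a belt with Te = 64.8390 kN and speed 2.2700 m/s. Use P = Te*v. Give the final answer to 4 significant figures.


P = Te * v = 64.8390 * 2.2700
P = 147.2 kW


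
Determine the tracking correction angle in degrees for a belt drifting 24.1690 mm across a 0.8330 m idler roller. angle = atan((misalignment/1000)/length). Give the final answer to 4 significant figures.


misalign_m = 24.1690 / 1000 = 0.024169 m
angle = atan(0.024169 / 0.8330)
angle = 1.662 deg


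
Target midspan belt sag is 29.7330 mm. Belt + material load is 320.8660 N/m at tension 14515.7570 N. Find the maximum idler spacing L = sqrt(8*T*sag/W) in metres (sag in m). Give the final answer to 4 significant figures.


sag = 29.7330/1000 = 0.029733 m
L = sqrt(8 * 14515.7570 * 0.029733 / 320.8660)
L = 3.280 m


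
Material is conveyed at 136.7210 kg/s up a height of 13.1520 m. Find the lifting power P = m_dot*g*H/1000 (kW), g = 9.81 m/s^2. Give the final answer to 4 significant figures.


P = 136.7210 * 9.81 * 13.1520 / 1000
P = 17.64 kW


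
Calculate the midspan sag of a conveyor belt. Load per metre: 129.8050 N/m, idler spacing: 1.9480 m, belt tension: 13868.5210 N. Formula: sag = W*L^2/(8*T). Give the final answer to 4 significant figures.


sag = 129.8050 * 1.9480^2 / (8 * 13868.5210)
sag = 0.004440 m


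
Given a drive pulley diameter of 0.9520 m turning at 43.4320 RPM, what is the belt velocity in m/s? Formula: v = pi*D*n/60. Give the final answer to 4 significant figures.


v = pi * 0.9520 * 43.4320 / 60
v = 2.165 m/s


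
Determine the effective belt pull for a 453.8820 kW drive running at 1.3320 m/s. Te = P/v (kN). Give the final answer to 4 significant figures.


Te = P / v = 453.8820 / 1.3320
Te = 340.8 kN


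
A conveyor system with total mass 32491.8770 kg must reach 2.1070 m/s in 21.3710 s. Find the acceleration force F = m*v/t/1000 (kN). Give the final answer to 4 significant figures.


F = 32491.8770 * 2.1070 / 21.3710 / 1000
F = 3.203 kN


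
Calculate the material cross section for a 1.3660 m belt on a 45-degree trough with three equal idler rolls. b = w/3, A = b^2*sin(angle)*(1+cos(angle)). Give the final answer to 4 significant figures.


b = 1.3660/3 = 0.455333 m
A = 0.455333^2 * sin(45 deg) * (1 + cos(45 deg))
A = 0.2503 m^2


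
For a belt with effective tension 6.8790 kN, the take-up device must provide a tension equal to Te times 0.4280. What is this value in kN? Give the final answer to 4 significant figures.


T_tu = 6.8790 * 0.4280
T_tu = 2.944 kN


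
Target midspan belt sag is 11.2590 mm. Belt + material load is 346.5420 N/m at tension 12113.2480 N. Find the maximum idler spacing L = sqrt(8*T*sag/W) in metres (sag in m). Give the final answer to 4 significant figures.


sag = 11.2590/1000 = 0.011259 m
L = sqrt(8 * 12113.2480 * 0.011259 / 346.5420)
L = 1.774 m


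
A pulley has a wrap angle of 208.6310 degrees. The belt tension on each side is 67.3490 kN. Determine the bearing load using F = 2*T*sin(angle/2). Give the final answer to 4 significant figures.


F = 2 * 67.3490 * sin(208.6310/2 deg)
F = 130.5 kN


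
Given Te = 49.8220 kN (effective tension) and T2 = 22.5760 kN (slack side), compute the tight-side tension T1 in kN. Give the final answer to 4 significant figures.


T1 = Te + T2 = 49.8220 + 22.5760
T1 = 72.40 kN


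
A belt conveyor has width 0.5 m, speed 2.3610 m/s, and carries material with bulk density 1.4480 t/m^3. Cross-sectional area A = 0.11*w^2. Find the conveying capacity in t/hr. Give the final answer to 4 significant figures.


A = 0.11 * 0.5^2 = 0.0275 m^2
C = 0.0275 * 2.3610 * 1.4480 * 3600
C = 338.5 t/hr


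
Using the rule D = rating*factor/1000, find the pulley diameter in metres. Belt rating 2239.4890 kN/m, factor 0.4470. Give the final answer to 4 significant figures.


D = 2239.4890 * 0.4470 / 1000
D = 1.001 m


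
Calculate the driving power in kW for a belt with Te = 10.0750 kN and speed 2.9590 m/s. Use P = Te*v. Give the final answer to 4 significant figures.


P = Te * v = 10.0750 * 2.9590
P = 29.81 kW


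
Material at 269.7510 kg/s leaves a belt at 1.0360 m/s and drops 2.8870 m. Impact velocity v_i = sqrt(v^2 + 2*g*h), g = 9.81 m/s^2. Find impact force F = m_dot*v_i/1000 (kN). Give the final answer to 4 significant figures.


v_i = sqrt(1.0360^2 + 2*9.81*2.8870) = 7.59712 m/s
F = 269.7510 * 7.59712 / 1000
F = 2.049 kN


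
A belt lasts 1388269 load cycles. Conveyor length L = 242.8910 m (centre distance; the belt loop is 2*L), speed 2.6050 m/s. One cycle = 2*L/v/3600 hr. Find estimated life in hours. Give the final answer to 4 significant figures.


cycle_time = 2 * 242.8910 / 2.6050 / 3600 = 0.0518002 hr
life = 1388269 * 0.0518002 = 71910 hours


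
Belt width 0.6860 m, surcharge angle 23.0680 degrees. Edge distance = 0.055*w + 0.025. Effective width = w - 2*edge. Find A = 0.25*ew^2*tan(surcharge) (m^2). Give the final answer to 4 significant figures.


edge = 0.055*0.6860 + 0.025 = 0.06273 m
ew = 0.6860 - 2*0.06273 = 0.56054 m
A = 0.25 * 0.56054^2 * tan(23.0680 deg)
A = 0.03345 m^2


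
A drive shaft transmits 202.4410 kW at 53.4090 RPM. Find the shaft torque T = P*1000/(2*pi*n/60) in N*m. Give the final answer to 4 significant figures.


omega = 2*pi*53.4090/60 = 5.59298 rad/s
T = 202.4410*1000 / 5.59298
T = 36200 N*m


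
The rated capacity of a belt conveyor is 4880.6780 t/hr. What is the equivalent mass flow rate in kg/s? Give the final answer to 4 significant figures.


m_dot = 4880.6780 * 1000 / 3600
m_dot = 1356 kg/s


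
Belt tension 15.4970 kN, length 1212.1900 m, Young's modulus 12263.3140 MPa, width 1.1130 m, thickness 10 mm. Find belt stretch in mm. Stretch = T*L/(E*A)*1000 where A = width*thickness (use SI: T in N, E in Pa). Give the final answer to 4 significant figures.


A = 1.1130 * 0.01 = 0.01113 m^2
Stretch = 15.4970*1000 * 1212.1900 / (12263.3140e6 * 0.01113) * 1000
Stretch = 137.6 mm


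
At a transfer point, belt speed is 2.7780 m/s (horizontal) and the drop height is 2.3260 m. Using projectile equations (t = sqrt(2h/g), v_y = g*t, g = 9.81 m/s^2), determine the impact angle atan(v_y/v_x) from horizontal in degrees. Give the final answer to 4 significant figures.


t = sqrt(2*2.3260/9.81) = 0.688629 s
v_y = 9.81 * 0.688629 = 6.75545 m/s
angle = atan(6.75545 / 2.7780) = 67.65 deg


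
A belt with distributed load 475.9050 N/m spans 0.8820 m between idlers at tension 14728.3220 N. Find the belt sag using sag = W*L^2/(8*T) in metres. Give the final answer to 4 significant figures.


sag = 475.9050 * 0.8820^2 / (8 * 14728.3220)
sag = 0.003142 m


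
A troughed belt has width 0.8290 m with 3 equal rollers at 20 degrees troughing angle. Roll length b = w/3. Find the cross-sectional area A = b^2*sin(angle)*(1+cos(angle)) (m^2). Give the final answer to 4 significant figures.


b = 0.8290/3 = 0.276333 m
A = 0.276333^2 * sin(20 deg) * (1 + cos(20 deg))
A = 0.05066 m^2


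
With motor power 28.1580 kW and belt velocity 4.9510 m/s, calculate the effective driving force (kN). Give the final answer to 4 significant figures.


Te = P / v = 28.1580 / 4.9510
Te = 5.687 kN


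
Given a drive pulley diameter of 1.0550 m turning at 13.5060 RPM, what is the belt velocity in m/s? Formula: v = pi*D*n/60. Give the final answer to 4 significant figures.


v = pi * 1.0550 * 13.5060 / 60
v = 0.7461 m/s


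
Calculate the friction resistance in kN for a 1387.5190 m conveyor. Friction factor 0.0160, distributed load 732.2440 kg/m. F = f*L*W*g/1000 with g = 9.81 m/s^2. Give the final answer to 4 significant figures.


F = 0.0160 * 1387.5190 * 732.2440 * 9.81 / 1000
F = 159.5 kN


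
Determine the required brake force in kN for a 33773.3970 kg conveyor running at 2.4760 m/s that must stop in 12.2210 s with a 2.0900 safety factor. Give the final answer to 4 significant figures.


F = 33773.3970 * 2.4760 / 12.2210 * 2.0900 / 1000
F = 14.30 kN


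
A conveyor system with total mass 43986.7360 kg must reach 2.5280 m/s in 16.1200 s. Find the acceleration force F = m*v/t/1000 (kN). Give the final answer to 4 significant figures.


F = 43986.7360 * 2.5280 / 16.1200 / 1000
F = 6.898 kN


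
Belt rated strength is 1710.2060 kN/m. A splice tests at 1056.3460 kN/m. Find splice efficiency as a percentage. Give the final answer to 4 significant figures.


Eff = 1056.3460 / 1710.2060 * 100
Eff = 61.77 %


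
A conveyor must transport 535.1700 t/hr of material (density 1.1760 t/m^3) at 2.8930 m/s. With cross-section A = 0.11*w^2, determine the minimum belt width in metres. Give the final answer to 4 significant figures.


A_req = 535.1700 / (2.8930 * 1.1760 * 3600) = 0.0436952 m^2
w = sqrt(0.0436952 / 0.11)
w = 0.6303 m


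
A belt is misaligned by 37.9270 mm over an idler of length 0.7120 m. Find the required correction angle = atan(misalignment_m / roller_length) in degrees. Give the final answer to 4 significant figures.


misalign_m = 37.9270 / 1000 = 0.037927 m
angle = atan(0.037927 / 0.7120)
angle = 3.049 deg


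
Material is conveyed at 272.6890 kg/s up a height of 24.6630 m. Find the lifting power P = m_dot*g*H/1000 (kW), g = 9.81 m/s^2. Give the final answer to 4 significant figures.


P = 272.6890 * 9.81 * 24.6630 / 1000
P = 65.98 kW


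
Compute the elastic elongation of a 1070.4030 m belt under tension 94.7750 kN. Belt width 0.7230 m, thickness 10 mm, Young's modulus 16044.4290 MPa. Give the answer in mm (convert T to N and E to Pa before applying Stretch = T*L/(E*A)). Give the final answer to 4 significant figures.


A = 0.7230 * 0.01 = 0.00723 m^2
Stretch = 94.7750*1000 * 1070.4030 / (16044.4290e6 * 0.00723) * 1000
Stretch = 874.5 mm


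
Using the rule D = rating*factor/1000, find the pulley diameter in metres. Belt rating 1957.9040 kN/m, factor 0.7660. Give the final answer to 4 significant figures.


D = 1957.9040 * 0.7660 / 1000
D = 1.500 m


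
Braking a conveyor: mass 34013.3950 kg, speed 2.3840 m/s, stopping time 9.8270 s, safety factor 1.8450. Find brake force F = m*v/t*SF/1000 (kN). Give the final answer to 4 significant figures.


F = 34013.3950 * 2.3840 / 9.8270 * 1.8450 / 1000
F = 15.22 kN


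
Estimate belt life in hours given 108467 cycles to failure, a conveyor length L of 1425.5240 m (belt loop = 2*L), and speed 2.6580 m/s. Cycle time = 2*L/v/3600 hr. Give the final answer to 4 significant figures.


cycle_time = 2 * 1425.5240 / 2.6580 / 3600 = 0.297953 hr
life = 108467 * 0.297953 = 32320 hours


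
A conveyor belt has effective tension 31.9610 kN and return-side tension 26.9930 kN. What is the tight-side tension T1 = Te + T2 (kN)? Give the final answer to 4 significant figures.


T1 = Te + T2 = 31.9610 + 26.9930
T1 = 58.95 kN


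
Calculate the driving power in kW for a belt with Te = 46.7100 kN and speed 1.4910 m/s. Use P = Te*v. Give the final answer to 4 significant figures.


P = Te * v = 46.7100 * 1.4910
P = 69.64 kW


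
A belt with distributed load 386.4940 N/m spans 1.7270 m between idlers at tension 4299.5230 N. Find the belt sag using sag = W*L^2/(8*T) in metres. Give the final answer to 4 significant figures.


sag = 386.4940 * 1.7270^2 / (8 * 4299.5230)
sag = 0.03351 m


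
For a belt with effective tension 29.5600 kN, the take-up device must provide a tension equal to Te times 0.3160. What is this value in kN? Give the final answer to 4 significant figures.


T_tu = 29.5600 * 0.3160
T_tu = 9.341 kN


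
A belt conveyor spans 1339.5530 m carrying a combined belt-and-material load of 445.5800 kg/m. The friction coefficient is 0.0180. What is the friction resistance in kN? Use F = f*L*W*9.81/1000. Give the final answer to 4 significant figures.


F = 0.0180 * 1339.5530 * 445.5800 * 9.81 / 1000
F = 105.4 kN


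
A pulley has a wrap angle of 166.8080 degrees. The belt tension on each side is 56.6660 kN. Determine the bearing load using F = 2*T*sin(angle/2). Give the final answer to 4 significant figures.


F = 2 * 56.6660 * sin(166.8080/2 deg)
F = 112.6 kN


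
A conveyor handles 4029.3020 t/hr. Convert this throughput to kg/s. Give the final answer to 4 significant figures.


m_dot = 4029.3020 * 1000 / 3600
m_dot = 1119 kg/s


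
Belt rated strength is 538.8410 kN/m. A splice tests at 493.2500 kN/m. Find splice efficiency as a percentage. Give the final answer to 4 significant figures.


Eff = 493.2500 / 538.8410 * 100
Eff = 91.54 %


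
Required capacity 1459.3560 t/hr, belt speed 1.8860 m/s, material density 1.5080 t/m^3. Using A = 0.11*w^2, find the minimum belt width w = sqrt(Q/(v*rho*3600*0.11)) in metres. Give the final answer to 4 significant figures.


A_req = 1459.3560 / (1.8860 * 1.5080 * 3600) = 0.142533 m^2
w = sqrt(0.142533 / 0.11)
w = 1.138 m


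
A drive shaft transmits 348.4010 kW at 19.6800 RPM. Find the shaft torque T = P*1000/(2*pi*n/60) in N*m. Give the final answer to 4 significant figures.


omega = 2*pi*19.6800/60 = 2.06088 rad/s
T = 348.4010*1000 / 2.06088
T = 169100 N*m


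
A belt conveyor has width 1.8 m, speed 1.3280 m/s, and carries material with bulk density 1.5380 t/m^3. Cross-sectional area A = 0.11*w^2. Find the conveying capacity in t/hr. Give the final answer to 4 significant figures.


A = 0.11 * 1.8^2 = 0.3564 m^2
C = 0.3564 * 1.3280 * 1.5380 * 3600
C = 2621 t/hr


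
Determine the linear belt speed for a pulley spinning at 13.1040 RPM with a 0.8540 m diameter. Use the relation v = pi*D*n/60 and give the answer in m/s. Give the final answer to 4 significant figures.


v = pi * 0.8540 * 13.1040 / 60
v = 0.5859 m/s


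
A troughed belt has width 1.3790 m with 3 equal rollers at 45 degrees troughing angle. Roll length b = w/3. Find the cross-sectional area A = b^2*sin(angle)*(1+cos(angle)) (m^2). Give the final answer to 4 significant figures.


b = 1.3790/3 = 0.459667 m
A = 0.459667^2 * sin(45 deg) * (1 + cos(45 deg))
A = 0.2551 m^2


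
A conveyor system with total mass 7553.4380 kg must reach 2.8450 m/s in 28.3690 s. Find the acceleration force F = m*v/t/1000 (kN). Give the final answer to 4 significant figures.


F = 7553.4380 * 2.8450 / 28.3690 / 1000
F = 0.7575 kN


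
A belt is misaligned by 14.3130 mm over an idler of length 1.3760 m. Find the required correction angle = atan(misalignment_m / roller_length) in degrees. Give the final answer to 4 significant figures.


misalign_m = 14.3130 / 1000 = 0.014313 m
angle = atan(0.014313 / 1.3760)
angle = 0.5960 deg


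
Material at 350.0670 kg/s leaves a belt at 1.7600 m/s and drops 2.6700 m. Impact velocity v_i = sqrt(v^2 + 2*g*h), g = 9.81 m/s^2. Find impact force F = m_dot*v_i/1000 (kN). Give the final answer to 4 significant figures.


v_i = sqrt(1.7600^2 + 2*9.81*2.6700) = 7.44869 m/s
F = 350.0670 * 7.44869 / 1000
F = 2.608 kN


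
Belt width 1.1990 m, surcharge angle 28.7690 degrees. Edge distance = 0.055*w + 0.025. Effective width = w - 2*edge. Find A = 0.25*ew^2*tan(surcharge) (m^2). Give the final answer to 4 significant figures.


edge = 0.055*1.1990 + 0.025 = 0.090945 m
ew = 1.1990 - 2*0.090945 = 1.01711 m
A = 0.25 * 1.01711^2 * tan(28.7690 deg)
A = 0.1420 m^2


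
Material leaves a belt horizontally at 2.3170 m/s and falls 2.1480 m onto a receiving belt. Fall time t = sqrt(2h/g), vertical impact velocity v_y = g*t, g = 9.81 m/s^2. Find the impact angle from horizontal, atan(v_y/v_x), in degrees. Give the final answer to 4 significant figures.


t = sqrt(2*2.1480/9.81) = 0.661756 s
v_y = 9.81 * 0.661756 = 6.49183 m/s
angle = atan(6.49183 / 2.3170) = 70.36 deg


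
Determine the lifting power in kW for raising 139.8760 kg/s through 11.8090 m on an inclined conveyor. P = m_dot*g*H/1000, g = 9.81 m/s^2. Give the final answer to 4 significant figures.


P = 139.8760 * 9.81 * 11.8090 / 1000
P = 16.20 kW


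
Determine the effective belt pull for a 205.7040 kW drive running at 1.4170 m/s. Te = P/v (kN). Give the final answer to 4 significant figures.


Te = P / v = 205.7040 / 1.4170
Te = 145.2 kN


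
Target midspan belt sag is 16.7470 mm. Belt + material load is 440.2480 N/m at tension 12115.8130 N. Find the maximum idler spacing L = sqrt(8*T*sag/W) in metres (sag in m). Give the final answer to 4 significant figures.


sag = 16.7470/1000 = 0.016747 m
L = sqrt(8 * 12115.8130 * 0.016747 / 440.2480)
L = 1.920 m


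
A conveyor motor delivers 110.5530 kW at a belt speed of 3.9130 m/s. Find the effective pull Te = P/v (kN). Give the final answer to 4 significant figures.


Te = P / v = 110.5530 / 3.9130
Te = 28.25 kN


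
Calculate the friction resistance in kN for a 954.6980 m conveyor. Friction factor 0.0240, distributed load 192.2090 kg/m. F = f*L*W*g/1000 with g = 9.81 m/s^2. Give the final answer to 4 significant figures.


F = 0.0240 * 954.6980 * 192.2090 * 9.81 / 1000
F = 43.20 kN


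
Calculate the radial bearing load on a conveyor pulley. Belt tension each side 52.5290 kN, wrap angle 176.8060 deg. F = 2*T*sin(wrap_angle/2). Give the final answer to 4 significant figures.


F = 2 * 52.5290 * sin(176.8060/2 deg)
F = 105.0 kN


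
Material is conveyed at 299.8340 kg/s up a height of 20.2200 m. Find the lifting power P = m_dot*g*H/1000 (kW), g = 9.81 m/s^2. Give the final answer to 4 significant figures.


P = 299.8340 * 9.81 * 20.2200 / 1000
P = 59.47 kW


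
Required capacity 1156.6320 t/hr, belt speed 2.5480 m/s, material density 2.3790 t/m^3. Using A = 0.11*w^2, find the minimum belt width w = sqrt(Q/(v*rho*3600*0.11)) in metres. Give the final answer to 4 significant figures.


A_req = 1156.6320 / (2.5480 * 2.3790 * 3600) = 0.0530028 m^2
w = sqrt(0.0530028 / 0.11)
w = 0.6941 m


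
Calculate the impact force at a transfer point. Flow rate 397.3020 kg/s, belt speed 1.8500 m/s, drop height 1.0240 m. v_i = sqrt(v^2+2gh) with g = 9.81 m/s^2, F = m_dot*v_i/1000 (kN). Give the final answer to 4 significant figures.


v_i = sqrt(1.8500^2 + 2*9.81*1.0240) = 4.84906 m/s
F = 397.3020 * 4.84906 / 1000
F = 1.927 kN


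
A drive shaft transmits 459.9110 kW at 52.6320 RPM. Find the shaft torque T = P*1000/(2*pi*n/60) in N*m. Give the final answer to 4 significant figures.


omega = 2*pi*52.6320/60 = 5.51161 rad/s
T = 459.9110*1000 / 5.51161
T = 83440 N*m


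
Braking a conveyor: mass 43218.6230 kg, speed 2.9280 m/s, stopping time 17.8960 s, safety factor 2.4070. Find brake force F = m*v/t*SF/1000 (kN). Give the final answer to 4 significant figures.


F = 43218.6230 * 2.9280 / 17.8960 * 2.4070 / 1000
F = 17.02 kN


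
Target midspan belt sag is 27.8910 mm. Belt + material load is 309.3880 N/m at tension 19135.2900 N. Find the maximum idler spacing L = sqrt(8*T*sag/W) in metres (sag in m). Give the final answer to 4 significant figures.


sag = 27.8910/1000 = 0.027891 m
L = sqrt(8 * 19135.2900 * 0.027891 / 309.3880)
L = 3.715 m


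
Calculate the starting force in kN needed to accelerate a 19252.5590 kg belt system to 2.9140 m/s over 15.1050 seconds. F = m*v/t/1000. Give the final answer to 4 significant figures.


F = 19252.5590 * 2.9140 / 15.1050 / 1000
F = 3.714 kN


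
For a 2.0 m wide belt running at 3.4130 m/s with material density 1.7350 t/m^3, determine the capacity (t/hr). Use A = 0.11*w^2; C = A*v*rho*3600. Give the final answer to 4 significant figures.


A = 0.11 * 2.0^2 = 0.44 m^2
C = 0.44 * 3.4130 * 1.7350 * 3600
C = 9380 t/hr


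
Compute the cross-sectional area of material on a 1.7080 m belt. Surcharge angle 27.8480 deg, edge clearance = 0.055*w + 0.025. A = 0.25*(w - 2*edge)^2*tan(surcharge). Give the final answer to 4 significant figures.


edge = 0.055*1.7080 + 0.025 = 0.11894 m
ew = 1.7080 - 2*0.11894 = 1.47012 m
A = 0.25 * 1.47012^2 * tan(27.8480 deg)
A = 0.2855 m^2


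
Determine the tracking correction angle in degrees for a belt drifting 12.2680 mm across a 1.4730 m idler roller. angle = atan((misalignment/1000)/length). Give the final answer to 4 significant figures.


misalign_m = 12.2680 / 1000 = 0.012268 m
angle = atan(0.012268 / 1.4730)
angle = 0.4772 deg


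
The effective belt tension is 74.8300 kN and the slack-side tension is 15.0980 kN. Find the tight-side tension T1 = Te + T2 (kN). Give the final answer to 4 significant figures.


T1 = Te + T2 = 74.8300 + 15.0980
T1 = 89.93 kN


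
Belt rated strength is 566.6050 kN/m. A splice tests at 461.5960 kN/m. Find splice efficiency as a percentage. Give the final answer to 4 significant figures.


Eff = 461.5960 / 566.6050 * 100
Eff = 81.47 %


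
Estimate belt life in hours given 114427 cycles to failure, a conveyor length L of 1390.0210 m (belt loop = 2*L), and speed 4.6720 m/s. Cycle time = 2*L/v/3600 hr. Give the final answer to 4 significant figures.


cycle_time = 2 * 1390.0210 / 4.6720 / 3600 = 0.16529 hr
life = 114427 * 0.16529 = 18910 hours


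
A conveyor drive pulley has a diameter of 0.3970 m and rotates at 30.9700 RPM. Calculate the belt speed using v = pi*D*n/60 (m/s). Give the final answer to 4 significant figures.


v = pi * 0.3970 * 30.9700 / 60
v = 0.6438 m/s


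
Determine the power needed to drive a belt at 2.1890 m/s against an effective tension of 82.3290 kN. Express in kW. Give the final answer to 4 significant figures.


P = Te * v = 82.3290 * 2.1890
P = 180.2 kW


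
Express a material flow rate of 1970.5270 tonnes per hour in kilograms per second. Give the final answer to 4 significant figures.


m_dot = 1970.5270 * 1000 / 3600
m_dot = 547.4 kg/s


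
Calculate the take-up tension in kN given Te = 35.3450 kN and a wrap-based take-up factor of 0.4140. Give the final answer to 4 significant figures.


T_tu = 35.3450 * 0.4140
T_tu = 14.63 kN


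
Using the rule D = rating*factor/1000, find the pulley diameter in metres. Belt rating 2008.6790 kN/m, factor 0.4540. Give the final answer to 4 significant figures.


D = 2008.6790 * 0.4540 / 1000
D = 0.9119 m


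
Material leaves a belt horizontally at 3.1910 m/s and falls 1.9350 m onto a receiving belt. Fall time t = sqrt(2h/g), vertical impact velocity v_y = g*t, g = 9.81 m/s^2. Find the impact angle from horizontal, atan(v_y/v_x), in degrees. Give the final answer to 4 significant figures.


t = sqrt(2*1.9350/9.81) = 0.628089 s
v_y = 9.81 * 0.628089 = 6.16155 m/s
angle = atan(6.16155 / 3.1910) = 62.62 deg


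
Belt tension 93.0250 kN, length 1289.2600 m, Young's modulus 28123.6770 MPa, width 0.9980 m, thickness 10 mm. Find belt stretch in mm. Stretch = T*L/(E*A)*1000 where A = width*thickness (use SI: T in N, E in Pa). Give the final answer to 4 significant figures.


A = 0.9980 * 0.01 = 0.00998 m^2
Stretch = 93.0250*1000 * 1289.2600 / (28123.6770e6 * 0.00998) * 1000
Stretch = 427.3 mm


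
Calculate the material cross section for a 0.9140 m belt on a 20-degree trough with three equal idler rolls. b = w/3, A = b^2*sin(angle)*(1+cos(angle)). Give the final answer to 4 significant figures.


b = 0.9140/3 = 0.304667 m
A = 0.304667^2 * sin(20 deg) * (1 + cos(20 deg))
A = 0.06158 m^2


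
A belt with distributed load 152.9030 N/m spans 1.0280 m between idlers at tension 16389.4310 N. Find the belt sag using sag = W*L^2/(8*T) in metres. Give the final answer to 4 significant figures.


sag = 152.9030 * 1.0280^2 / (8 * 16389.4310)
sag = 0.001232 m


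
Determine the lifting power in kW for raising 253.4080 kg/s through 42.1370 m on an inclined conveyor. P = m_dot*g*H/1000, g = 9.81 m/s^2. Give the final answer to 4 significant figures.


P = 253.4080 * 9.81 * 42.1370 / 1000
P = 104.7 kW


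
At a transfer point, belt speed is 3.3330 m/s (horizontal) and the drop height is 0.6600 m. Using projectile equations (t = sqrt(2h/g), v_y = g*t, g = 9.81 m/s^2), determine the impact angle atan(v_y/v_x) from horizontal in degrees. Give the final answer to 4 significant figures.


t = sqrt(2*0.6600/9.81) = 0.36682 s
v_y = 9.81 * 0.36682 = 3.5985 m/s
angle = atan(3.5985 / 3.3330) = 47.19 deg


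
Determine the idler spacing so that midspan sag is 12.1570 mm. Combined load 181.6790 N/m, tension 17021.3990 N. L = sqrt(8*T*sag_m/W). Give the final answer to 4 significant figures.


sag = 12.1570/1000 = 0.012157 m
L = sqrt(8 * 17021.3990 * 0.012157 / 181.6790)
L = 3.019 m


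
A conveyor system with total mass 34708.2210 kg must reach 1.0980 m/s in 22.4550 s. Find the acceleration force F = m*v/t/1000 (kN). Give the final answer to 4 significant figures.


F = 34708.2210 * 1.0980 / 22.4550 / 1000
F = 1.697 kN


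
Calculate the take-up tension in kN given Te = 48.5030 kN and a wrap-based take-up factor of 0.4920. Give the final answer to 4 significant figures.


T_tu = 48.5030 * 0.4920
T_tu = 23.86 kN
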